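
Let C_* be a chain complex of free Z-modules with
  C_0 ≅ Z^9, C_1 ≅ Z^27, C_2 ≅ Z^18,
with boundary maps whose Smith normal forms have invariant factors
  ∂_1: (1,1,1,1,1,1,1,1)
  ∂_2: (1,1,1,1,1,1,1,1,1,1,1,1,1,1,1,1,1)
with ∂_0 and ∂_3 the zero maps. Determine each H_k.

H_0 ≅ Z,  H_1 ≅ Z^2,  H_2 ≅ Z.

H_0: b_0 = 9 − 0 − 8 = 1; torsion from ∂_1 factors > 1: none. So H_0 ≅ Z.
H_1: b_1 = 27 − 8 − 17 = 2; torsion from ∂_2 factors > 1: none. So H_1 ≅ Z^2.
H_2: b_2 = 18 − 17 − 0 = 1; torsion from ∂_3 factors > 1: none. So H_2 ≅ Z.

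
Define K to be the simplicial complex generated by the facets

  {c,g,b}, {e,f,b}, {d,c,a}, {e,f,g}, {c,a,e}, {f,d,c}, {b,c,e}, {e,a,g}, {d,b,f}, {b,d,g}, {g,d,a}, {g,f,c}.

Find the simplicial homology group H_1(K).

K has 7 vertices, 18 edges, 12 triangles.
rank ∂_1 = 6, rank ∂_2 = 12 ⇒ b_1 = 18 − 6 − 12 = 0; ∂_2 has invariant factor(s) [2] giving torsion. So H_1 = Z/2Z.

H_1 ≅ Z/2Z.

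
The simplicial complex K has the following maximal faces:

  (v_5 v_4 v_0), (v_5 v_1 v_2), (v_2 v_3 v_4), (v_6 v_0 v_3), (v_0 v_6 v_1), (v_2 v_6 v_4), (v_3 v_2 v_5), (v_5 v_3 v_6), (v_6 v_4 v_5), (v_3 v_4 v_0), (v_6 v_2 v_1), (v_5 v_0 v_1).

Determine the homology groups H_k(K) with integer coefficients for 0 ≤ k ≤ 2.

H_0 = Z,  H_1 = Z/2,  H_2 = 0.

Take the total order v_0 < v_1 < v_2 < v_3 < v_4 < v_5 < v_6 on the vertex set. Then K (dimension 2) consists of the simplices:

  0-simplices (7): [v_0], [v_1], [v_2], [v_3], [v_4], [v_5], [v_6]
  1-simplices (18): (18 of them)
  2-simplices (12): (12 of them)

Hence C_0 ≅ Z^7, C_1 ≅ Z^18, C_2 ≅ Z^12.

Boundary ∂_1: C_1 → C_0 is given by ∂[p,q] = [q] − [p].
This gives a 7×18 integer matrix of rank 6; reducing to Smith normal form yields diagonal entries (1,1,1,1,1,1).

The boundary map ∂_2: C_2 → C_1 maps a triangle to the signed sum of its edges. For instance
  ∂[v_0,v_1,v_6] = [v_1,v_6] − [v_0,v_6] + [v_0,v_1],
  ∂[v_0,v_4,v_5] = [v_4,v_5] − [v_0,v_5] + [v_0,v_4].
This gives a 18×12 integer matrix of rank 12; reducing to Smith normal form yields diagonal entries (1,1,1,1,1,1,1,1,1,1,1,2).

Now H_k = ker ∂_k / im ∂_{k+1}, so:

  H_0: rank C_0 − rank ∂_1 = 7 − 6 = 1, and the invariant factors of ∂_1 are all 1, so H_0 = Z.
  H_1: rank ker ∂_1 − rank ∂_2 = (18 − 6) − 12 = 0, and ∂_2 has invariant factor 2 > 1, so H_1 = Z/2.
  H_2: rank ker ∂_2 − rank ∂_3 = (12 − 12) − 0 = 0, and there is no ∂_3, so H_2 = 0.

As a check, the Euler characteristic is 7 − 18 + 12 = 1, which agrees with 1 − 0 + 0 = 1.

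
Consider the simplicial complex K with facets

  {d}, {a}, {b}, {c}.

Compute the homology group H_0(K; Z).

We work with the vertex ordering a < b < c < d. The simplices of K, each written with vertices in increasing order, are:

  0-simplices (4): a, b, c, d

Hence C_0 ≅ Z^4.

Reading off H_k = ker ∂_k / im ∂_{k+1}:

  H_0: rank C_0 − rank ∂_1 = 4 − 0 = 4, and there is no ∂_1, so H_0 ≅ Z^4.

H_0 ≅ Z^4.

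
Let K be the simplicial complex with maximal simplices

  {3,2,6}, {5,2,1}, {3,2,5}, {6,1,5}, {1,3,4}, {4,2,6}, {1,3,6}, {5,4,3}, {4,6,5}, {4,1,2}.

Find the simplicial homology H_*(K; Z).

H_0 = Z,  H_1 = Z/2,  H_2 = 0.

Order the vertices as 1 < 2 < 3 < 4 < 5 < 6. Listing each simplex with vertices in this order, K has dimension 2 with simplices:

  0-simplices (6): [1], [2], [3], [4], [5], [6]
  1-simplices (15): [1,2], [1,3], [1,4], [1,5], [1,6], [2,3], [2,4], [2,5], [2,6], [3,4], [3,5], [3,6], [4,5], [4,6], [5,6]
  2-simplices (10): [1,2,4], [1,2,5], [1,3,4], [1,3,6], [1,5,6], [2,3,5], [2,3,6], [2,4,6], [3,4,5], [4,5,6]

so the chain groups are C_0 ≅ Z^6, C_1 ≅ Z^15, C_2 ≅ Z^10.

∂_1: C_1 → C_0 is given by ∂[p,q] = [q] − [p].
As a 6×15 matrix over Z this has rank 5, with invariant factors (1,1,1,1,1).

∂_2: C_2 → C_1 sends each 2-simplex [p,q,r] to [q,r] − [p,r] + [p,q]. For instance
  ∂[1,2,4] = [2,4] − [1,4] + [1,2],
  ∂[1,3,4] = [3,4] − [1,4] + [1,3].
This gives a 15×10 integer matrix of rank 10; reducing to Smith normal form yields diagonal entries (1,1,1,1,1,1,1,1,1,2).

Reading off H_k = ker ∂_k / im ∂_{k+1}:

  H_0: rank C_0 − rank ∂_1 = 6 − 5 = 1, and the invariant factors of ∂_1 are all 1, so H_0 = Z.
  H_1: rank ker ∂_1 − rank ∂_2 = (15 − 5) − 10 = 0, and ∂_2 has invariant factor 2 > 1, so H_1 = Z/2.
  H_2: rank ker ∂_2 − rank ∂_3 = (10 − 10) − 0 = 0, and there is no ∂_3, so H_2 = 0.

(K is a triangulation of the real projective plane RP^2.)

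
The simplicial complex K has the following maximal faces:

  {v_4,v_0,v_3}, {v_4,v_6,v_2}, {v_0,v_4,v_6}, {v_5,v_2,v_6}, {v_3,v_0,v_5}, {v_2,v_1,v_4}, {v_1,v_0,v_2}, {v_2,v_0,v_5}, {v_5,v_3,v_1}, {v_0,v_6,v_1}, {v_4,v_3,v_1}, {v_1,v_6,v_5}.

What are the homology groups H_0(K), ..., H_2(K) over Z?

We work with the vertex ordering v_0 < v_1 < v_2 < v_3 < v_4 < v_5 < v_6. The simplices of K, each written with vertices in increasing order, are:

  0-simplices (7): [v_0], [v_1], [v_2], [v_3], [v_4], [v_5], [v_6]
  1-simplices (18): (18 of them)
  2-simplices (12): (12 of them)

giving chain groups C_0 ≅ Z^7, C_1 ≅ Z^18, C_2 ≅ Z^12.

Boundary ∂_1: C_1 → C_0 sends each edge [p,q] (with p < q) to q − p.
This gives a 7×18 integer matrix of rank 6; reducing to Smith normal form yields diagonal entries (1,1,1,1,1,1).

The boundary map ∂_2: C_2 → C_1 acts by ∂[p,q,r] = [q,r] − [p,r] + [p,q]. For instance
  ∂[v_1,v_3,v_5] = [v_3,v_5] − [v_1,v_5] + [v_1,v_3],
  ∂[v_1,v_5,v_6] = [v_5,v_6] − [v_1,v_6] + [v_1,v_5].
As a 18×12 matrix over Z this has rank 12, with invariant factors (1,1,1,1,1,1,1,1,1,1,1,2).

Computing H_k = (kernel of ∂_k) / (image of ∂_{k+1}):

  H_0: rank C_0 − rank ∂_1 = 7 − 6 = 1, and the invariant factors of ∂_1 are all 1, so H_0 = Z.
  H_1: rank ker ∂_1 − rank ∂_2 = (18 − 6) − 12 = 0, and ∂_2 has invariant factor 2 > 1, so H_1 = Z/2Z.
  H_2: rank ker ∂_2 − rank ∂_3 = (12 − 12) − 0 = 0, and there is no ∂_3, so H_2 = 0.

H_0 ≅ Z,  H_1 ≅ Z/2Z,  H_2 = 0.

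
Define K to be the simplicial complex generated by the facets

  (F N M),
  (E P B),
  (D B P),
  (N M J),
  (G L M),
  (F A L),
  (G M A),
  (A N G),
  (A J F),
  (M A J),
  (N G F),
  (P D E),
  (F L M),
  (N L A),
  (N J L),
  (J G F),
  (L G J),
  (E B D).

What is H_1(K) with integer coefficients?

H_1 = Z^2.

Order the vertices as A < B < D < E < F < G < J < L < M < N < P. Listing each simplex with vertices in this order, K has dimension 2 with simplices:

  0-simplices (11): A, B, D, E, F, G, J, L, M, N, P
  1-simplices (27): AF, AG, AJ, AL, AM, AN, BD, BE, BP, DE, DP, EP, FG, FJ, FL, FM, FN, GJ, GL, GM, GN, JL, JM, JN, LM, LN, MN
  2-simplices (18): AFJ, AFL, AGM, AGN, AJM, ALN, BDE, BDP, BEP, DEP, FGJ, FGN, FLM, FMN, GJL, GLM, JLN, JMN

Hence C_0 ≅ Z^11, C_1 ≅ Z^27, C_2 ≅ Z^18.

The boundary map ∂_1: C_1 → C_0 is given by ∂[p,q] = [q] − [p]. For instance
  ∂FJ = J − F.
The resulting 11×27 matrix has rank 9, and its Smith normal form has invariant factors (1,1,1,1,1,1,1,1,1).

∂_2: C_2 → C_1 acts by ∂[p,q,r] = [q,r] − [p,r] + [p,q]. For instance
  ∂AFJ = FJ − AJ + AF,
  ∂AJM = JM − AM + AJ.
This gives a 27×18 integer matrix of rank 16; reducing to Smith normal form yields diagonal entries (1,1,1,1,1,1,1,1,1,1,1,1,1,1,1,1).

From H_k ≅ ker(∂_k) / im(∂_{k+1}) we obtain:

  H_1: rank ker ∂_1 − rank ∂_2 = (27 − 9) − 16 = 2, and the invariant factors of ∂_2 are all 1, so H_1 ≅ Z^2.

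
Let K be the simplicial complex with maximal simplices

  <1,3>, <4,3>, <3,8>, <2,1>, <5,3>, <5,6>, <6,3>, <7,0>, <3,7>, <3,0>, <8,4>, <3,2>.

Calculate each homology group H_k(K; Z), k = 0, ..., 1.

H_0 = Z,  H_1 = Z^4.

K has 9 vertices, 12 edges.
rank ∂_0 = 0, rank ∂_1 = 8 ⇒ b_0 = 9 − 0 − 8 = 1; all invariant factors of ∂_1 are 1 so no torsion. So H_0 = Z.
rank ∂_1 = 8, rank ∂_2 = 0 ⇒ b_1 = 12 − 8 − 0 = 4. So H_1 = Z^4.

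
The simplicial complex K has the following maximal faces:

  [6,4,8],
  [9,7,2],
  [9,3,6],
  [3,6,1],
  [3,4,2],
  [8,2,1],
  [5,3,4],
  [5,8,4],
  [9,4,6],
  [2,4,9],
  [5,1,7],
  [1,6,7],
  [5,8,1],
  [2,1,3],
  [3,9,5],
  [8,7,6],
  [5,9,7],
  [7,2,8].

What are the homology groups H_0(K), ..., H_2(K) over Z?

Fix the vertex order 1 < 2 < 3 < 4 < 5 < 6 < 7 < 8 < 9 and write every simplex with vertices in increasing order. Then dim K = 2 and the simplices of K are:

  0-simplices (9): [1], [2], [3], [4], [5], [6], [7], [8], [9]
  1-simplices (27): (27 of them)
  2-simplices (18): [1,2,3], [1,2,8], [1,3,6], [1,5,7], [1,5,8], [1,6,7], [2,3,4], [2,4,9], [2,7,8], [2,7,9], [3,4,5], [3,5,9], [3,6,9], [4,5,8], [4,6,8], [4,6,9], [5,7,9], [6,7,8]

so the chain groups are C_0 ≅ Z^9, C_1 ≅ Z^27, C_2 ≅ Z^18.

Boundary ∂_1: C_1 → C_0 is given by ∂[p,q] = [q] − [p]. For instance
  ∂[2,9] = [9] − [2].
The resulting 9×27 matrix has rank 8, and its Smith normal form has invariant factors (1,1,1,1,1,1,1,1).

Boundary ∂_2: C_2 → C_1 sends each 2-simplex [p,q,r] to [q,r] − [p,r] + [p,q]. For instance
  ∂[1,2,8] = [2,8] − [1,8] + [1,2],
  ∂[1,2,3] = [2,3] − [1,3] + [1,2].
The 27×18 boundary matrix has rank 18 and Smith normal form diag(1,1,1,1,1,1,1,1,1,1,1,1,1,1,1,1,1,2).

Now H_k = ker ∂_k / im ∂_{k+1}, so:

  H_0: rank C_0 − rank ∂_1 = 9 − 8 = 1, and the invariant factors of ∂_1 are all 1, so H_0 ≅ Z.
  H_1: rank ker ∂_1 − rank ∂_2 = (27 − 8) − 18 = 1, and ∂_2 has invariant factor 2 > 1, so H_1 ≅ Z × Z/2.
  H_2: rank ker ∂_2 − rank ∂_3 = (18 − 18) − 0 = 0, and there is no ∂_3, so H_2 ≅ 0.

As a check, the Euler characteristic is 9 − 27 + 18 = 0, which agrees with 1 − 1 + 0 = 0.
(K is a triangulation of the Klein bottle.)

H_0 = Z,  H_1 = Z × Z/2,  H_2 = 0.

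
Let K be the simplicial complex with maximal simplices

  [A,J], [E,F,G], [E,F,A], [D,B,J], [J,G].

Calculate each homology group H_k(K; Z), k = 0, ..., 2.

H_0 ≅ Z,  H_1 ≅ Z,  H_2 = 0.

Take the total order A < B < D < E < F < G < J on the vertex set. Then K (dimension 2) consists of the simplices:

  0-simplices (7): A, B, D, E, F, G, J
  1-simplices (10): AE, AF, AJ, BD, BJ, DJ, EF, EG, FG, GJ
  2-simplices (3): AEF, BDJ, EFG

so the chain groups are C_0 ≅ Z^7, C_1 ≅ Z^10, C_2 ≅ Z^3.

∂_1: C_1 → C_0 sends each edge [p,q] (with p < q) to q − p.
As a 7×10 matrix over Z this has rank 6, with invariant factors (1,1,1,1,1,1).

∂_2: C_2 → C_1 maps a triangle to the signed sum of its edges. For instance
  ∂EFG = FG − EG + EF,
  ∂BDJ = DJ − BJ + BD.
This gives a 10×3 integer matrix of rank 3; reducing to Smith normal form yields diagonal entries (1,1,1).

Computing H_k = (kernel of ∂_k) / (image of ∂_{k+1}):

  H_0: rank C_0 − rank ∂_1 = 7 − 6 = 1, and the invariant factors of ∂_1 are all 1, so H_0 ≅ Z.
  H_1: rank ker ∂_1 − rank ∂_2 = (10 − 6) − 3 = 1, and the invariant factors of ∂_2 are all 1, so H_1 ≅ Z.
  H_2: rank ker ∂_2 − rank ∂_3 = (3 − 3) − 0 = 0, and there is no ∂_3, so H_2 ≅ 0.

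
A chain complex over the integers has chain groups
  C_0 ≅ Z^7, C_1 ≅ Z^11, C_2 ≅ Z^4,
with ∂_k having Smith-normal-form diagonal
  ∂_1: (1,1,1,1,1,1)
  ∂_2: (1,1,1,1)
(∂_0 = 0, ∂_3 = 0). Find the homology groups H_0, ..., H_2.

H_0 = Z,  H_1 = Z,  H_2 = 0.

H_0: b_0 = 7 − 0 − 6 = 1; torsion from ∂_1 factors > 1: none. So H_0 = Z.
H_1: b_1 = 11 − 6 − 4 = 1; torsion from ∂_2 factors > 1: none. So H_1 = Z.
H_2: b_2 = 4 − 4 − 0 = 0; torsion from ∂_3 factors > 1: none. So H_2 = 0.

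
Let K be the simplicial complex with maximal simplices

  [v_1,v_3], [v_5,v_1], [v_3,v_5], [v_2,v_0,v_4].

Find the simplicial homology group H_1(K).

H_1 ≅ Z.

Take the total order v_0 < v_1 < v_2 < v_3 < v_4 < v_5 on the vertex set. Then K (dimension 2) consists of the simplices:

  0-simplices (6): [v_0], [v_1], [v_2], [v_3], [v_4], [v_5]
  1-simplices (6): [v_0,v_2], [v_0,v_4], [v_1,v_3], [v_1,v_5], [v_2,v_4], [v_3,v_5]
  2-simplices (1): [v_0,v_2,v_4]

Hence C_0 ≅ Z^6, C_1 ≅ Z^6, C_2 ≅ Z^1.

∂_1: C_1 → C_0 sends each edge [p,q] (with p < q) to q − p. For instance
  ∂[v_1,v_5] = [v_5] − [v_1].
As a 6×6 matrix over Z this has rank 4, with invariant factors (1,1,1,1).

The boundary map ∂_2: C_2 → C_1 maps a triangle to the signed sum of its edges. For instance
  ∂[v_0,v_2,v_4] = [v_2,v_4] − [v_0,v_4] + [v_0,v_2].
The 6×1 boundary matrix has rank 1 and Smith normal form diag(1).

Reading off H_k = ker ∂_k / im ∂_{k+1}:

  H_1: rank ker ∂_1 − rank ∂_2 = (6 − 4) − 1 = 1, and the invariant factors of ∂_2 are all 1, so H_1 = Z.

(K is a triangulation of the disjoint union of the circle S^1 and the 2-simplex.)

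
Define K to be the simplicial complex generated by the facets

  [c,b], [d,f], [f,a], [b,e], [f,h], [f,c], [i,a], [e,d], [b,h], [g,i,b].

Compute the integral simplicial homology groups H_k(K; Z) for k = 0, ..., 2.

K has 9 vertices, 12 edges, 1 triangle.
rank ∂_0 = 0, rank ∂_1 = 8 ⇒ b_0 = 9 − 0 − 8 = 1; all invariant factors of ∂_1 are 1 so no torsion. So H_0 = Z.
rank ∂_1 = 8, rank ∂_2 = 1 ⇒ b_1 = 12 − 8 − 1 = 3; all invariant factors of ∂_2 are 1 so no torsion. So H_1 = Z^3.
rank ∂_2 = 1, rank ∂_3 = 0 ⇒ b_2 = 1 − 1 − 0 = 0. So H_2 = 0.

H_0 = Z,  H_1 = Z^3,  H_2 = 0.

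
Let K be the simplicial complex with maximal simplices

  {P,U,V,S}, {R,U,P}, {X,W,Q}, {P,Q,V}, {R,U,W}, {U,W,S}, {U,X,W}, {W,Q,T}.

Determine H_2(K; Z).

Order the vertices as P < Q < R < S < T < U < V < W < X. Listing each simplex with vertices in this order, K has dimension 3 with simplices:

  0-simplices (9): P, Q, R, S, T, U, V, W, X
  1-simplices (19): PQ, PR, PS, PU, PV, QT, QV, QW, QX, RU, RW, SU, SV, SW, TW, UV, UW, UX, WX
  2-simplices (11): PQV, PRU, PSU, PSV, PUV, QTW, QWX, RUW, SUV, SUW, UWX
  3-simplices (1): PSUV

Hence C_0 ≅ Z^9, C_1 ≅ Z^19, C_2 ≅ Z^11, C_3 ≅ Z^1.

∂_1: C_1 → C_0 sends each edge [p,q] (with p < q) to q − p. For instance
  ∂SV = V − S.
The 9×19 boundary matrix has rank 8 and Smith normal form diag(1,1,1,1,1,1,1,1).

The boundary map ∂_2: C_2 → C_1 sends each 2-simplex [p,q,r] to [q,r] − [p,r] + [p,q]. For instance
  ∂RUW = UW − RW + RU,
  ∂QTW = TW − QW + QT.
As a 19×11 matrix over Z this has rank 10, with invariant factors (1,1,1,1,1,1,1,1,1,1).

Boundary ∂_3: C_3 → C_2 sends each 3-simplex σ to the alternating sum Σ_i (−1)^i (σ with its i-th vertex removed). For instance
  ∂PSUV = SUV − PUV + PSV − PSU.
The 11×1 boundary matrix has rank 1 and Smith normal form diag(1).

Reading off H_k = ker ∂_k / im ∂_{k+1}:

  H_2: rank ker ∂_2 − rank ∂_3 = (11 − 10) − 1 = 0, and the invariant factors of ∂_3 are all 1, so H_2 = 0.

H_2 ≅ 0.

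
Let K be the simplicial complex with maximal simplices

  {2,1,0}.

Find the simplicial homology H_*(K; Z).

Order the vertices as 0 < 1 < 2. Listing each simplex with vertices in this order, K has dimension 2 with simplices:

  0-simplices (3): [0], [1], [2]
  1-simplices (3): [0,1], [0,2], [1,2]
  2-simplices (1): [0,1,2]

so the chain groups are C_0 ≅ Z^3, C_1 ≅ Z^3, C_2 ≅ Z^1.

∂_1: C_1 → C_0 maps an edge to its endpoints' difference, ∂[p,q] = q − p.
This gives a 3×3 integer matrix of rank 2; reducing to Smith normal form yields diagonal entries (1,1).

∂_2: C_2 → C_1 sends each 2-simplex [p,q,r] to [q,r] − [p,r] + [p,q]. For instance
  ∂[0,1,2] = [1,2] − [0,2] + [0,1].
The 3×1 boundary matrix has rank 1 and Smith normal form diag(1).

Now H_k = ker ∂_k / im ∂_{k+1}, so:

  H_0: rank C_0 − rank ∂_1 = 3 − 2 = 1, and the invariant factors of ∂_1 are all 1, so H_0 = Z.
  H_1: rank ker ∂_1 − rank ∂_2 = (3 − 2) − 1 = 0, and the invariant factors of ∂_2 are all 1, so H_1 = 0.
  H_2: rank ker ∂_2 − rank ∂_3 = (1 − 1) − 0 = 0, and there is no ∂_3, so H_2 = 0.

As a check, the Euler characteristic is 3 − 3 + 1 = 1, which agrees with 1 − 0 + 0 = 1.

H_0 ≅ Z,  H_1 = 0,  H_2 = 0.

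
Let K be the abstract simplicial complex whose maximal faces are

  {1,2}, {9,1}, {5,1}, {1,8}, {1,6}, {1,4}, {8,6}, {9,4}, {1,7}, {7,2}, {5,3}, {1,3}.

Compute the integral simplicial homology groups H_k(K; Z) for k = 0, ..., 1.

Order the vertices as 1 < 2 < 3 < 4 < 5 < 6 < 7 < 8 < 9. Listing each simplex with vertices in this order, K has dimension 1 with simplices:

  0-simplices (9): [1], [2], [3], [4], [5], [6], [7], [8], [9]
  1-simplices (12): [1,2], [1,3], [1,4], [1,5], [1,6], [1,7], [1,8], [1,9], [2,7], [3,5], [4,9], [6,8]

giving chain groups C_0 ≅ Z^9, C_1 ≅ Z^12.

The boundary map ∂_1: C_1 → C_0 maps an edge to its endpoints' difference, ∂[p,q] = q − p. For instance
  ∂[1,5] = [5] − [1].
The resulting 9×12 matrix has rank 8, and its Smith normal form has invariant factors (1,1,1,1,1,1,1,1).

Now H_k = ker ∂_k / im ∂_{k+1}, so:

  H_0: rank C_0 − rank ∂_1 = 9 − 8 = 1, and the invariant factors of ∂_1 are all 1, so H_0 = Z.
  H_1: rank ker ∂_1 − rank ∂_2 = (12 − 8) − 0 = 4, and there is no ∂_2, so H_1 = Z^4.

As a check, the Euler characteristic is 9 − 12 = -3, which agrees with 1 − 4 = -3.

H_0 ≅ Z,  H_1 ≅ Z^4.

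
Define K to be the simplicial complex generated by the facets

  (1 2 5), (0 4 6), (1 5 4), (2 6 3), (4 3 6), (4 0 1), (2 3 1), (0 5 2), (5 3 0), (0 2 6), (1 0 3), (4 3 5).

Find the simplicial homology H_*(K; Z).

Take the total order 0 < 1 < 2 < 3 < 4 < 5 < 6 on the vertex set. Then K (dimension 2) consists of the simplices:

  0-simplices (7): [0], [1], [2], [3], [4], [5], [6]
  1-simplices (18): [0,1], [0,2], [0,3], [0,4], [0,5], [0,6], [1,2], [1,3], [1,4], [1,5], [2,3], [2,5], [2,6], [3,4], [3,5], [3,6], [4,5], [4,6]
  2-simplices (12): [0,1,3], [0,1,4], [0,2,5], [0,2,6], [0,3,5], [0,4,6], [1,2,3], [1,2,5], [1,4,5], [2,3,6], [3,4,5], [3,4,6]

giving chain groups C_0 ≅ Z^7, C_1 ≅ Z^18, C_2 ≅ Z^12.

∂_1: C_1 → C_0 maps an edge to its endpoints' difference, ∂[p,q] = q − p.
This gives a 7×18 integer matrix of rank 6; reducing to Smith normal form yields diagonal entries (1,1,1,1,1,1).

Boundary ∂_2: C_2 → C_1 maps a triangle to the signed sum of its edges. For instance
  ∂[1,2,5] = [2,5] − [1,5] + [1,2],
  ∂[3,4,6] = [4,6] − [3,6] + [3,4].
The 18×12 boundary matrix has rank 12 and Smith normal form diag(1,1,1,1,1,1,1,1,1,1,1,2).

Reading off H_k = ker ∂_k / im ∂_{k+1}:

  H_0: rank C_0 − rank ∂_1 = 7 − 6 = 1, and the invariant factors of ∂_1 are all 1, so H_0 ≅ Z.
  H_1: rank ker ∂_1 − rank ∂_2 = (18 − 6) − 12 = 0, and ∂_2 has invariant factor 2 > 1, so H_1 ≅ Z/2Z.
  H_2: rank ker ∂_2 − rank ∂_3 = (12 − 12) − 0 = 0, and there is no ∂_3, so H_2 ≅ 0.

H_0 ≅ Z,  H_1 ≅ Z/2Z,  H_2 = 0.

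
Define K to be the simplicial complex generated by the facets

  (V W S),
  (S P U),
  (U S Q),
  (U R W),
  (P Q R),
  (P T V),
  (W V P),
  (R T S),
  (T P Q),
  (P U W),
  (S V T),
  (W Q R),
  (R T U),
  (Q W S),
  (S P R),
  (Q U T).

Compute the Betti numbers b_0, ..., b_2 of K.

Fix the vertex order P < Q < R < S < T < U < V < W and write every simplex with vertices in increasing order. Then dim K = 2 and the simplices of K are:

  0-simplices (8): P, Q, R, S, T, U, V, W
  1-simplices (24): PQ, PR, PS, PT, PU, PV, PW, QR, QS, QT, QU, QW, RS, RT, RU, RW, ST, SU, SV, SW, TU, TV, UW, VW
  2-simplices (16): PQR, PQT, PRS, PSU, PTV, PUW, PVW, QRW, QSU, QSW, QTU, RST, RTU, RUW, STV, SVW

Hence C_0 ≅ Z^8, C_1 ≅ Z^24, C_2 ≅ Z^16.

∂_1: C_1 → C_0 is given by ∂[p,q] = [q] − [p].
The resulting 8×24 matrix has rank 7, and its Smith normal form has invariant factors (1,1,1,1,1,1,1).

The boundary map ∂_2: C_2 → C_1 acts by ∂[p,q,r] = [q,r] − [p,r] + [p,q]. For instance
  ∂RTU = TU − RU + RT,
  ∂RUW = UW − RW + RU.
This gives a 24×16 integer matrix of rank 15; reducing to Smith normal form yields diagonal entries (1,1,1,1,1,1,1,1,1,1,1,1,1,1,1).

Reading off H_k = ker ∂_k / im ∂_{k+1}:

  H_0: rank C_0 − rank ∂_1 = 8 − 7 = 1, and the invariant factors of ∂_1 are all 1, so H_0 ≅ Z.
  H_1: rank ker ∂_1 − rank ∂_2 = (24 − 7) − 15 = 2, and the invariant factors of ∂_2 are all 1, so H_1 ≅ Z^2.
  H_2: rank ker ∂_2 − rank ∂_3 = (16 − 15) − 0 = 1, and there is no ∂_3, so H_2 ≅ Z.

Hence the Betti numbers are b_0 = 1, b_1 = 2, b_2 = 1.

b_0 = 1, b_1 = 2, b_2 = 1.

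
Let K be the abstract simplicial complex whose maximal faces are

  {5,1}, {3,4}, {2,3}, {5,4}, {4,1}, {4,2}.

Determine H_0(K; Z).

H_0 = Z.

K has 5 vertices, 6 edges.
rank ∂_0 = 0, rank ∂_1 = 4 ⇒ b_0 = 5 − 0 − 4 = 1; all invariant factors of ∂_1 are 1 so no torsion. So H_0 ≅ Z.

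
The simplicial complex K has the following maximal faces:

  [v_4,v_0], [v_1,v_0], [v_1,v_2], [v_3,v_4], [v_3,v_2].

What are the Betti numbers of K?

b_0 = 1, b_1 = 1.

Fix the vertex order v_0 < v_1 < v_2 < v_3 < v_4 and write every simplex with vertices in increasing order. Then dim K = 1 and the simplices of K are:

  0-simplices (5): [v_0], [v_1], [v_2], [v_3], [v_4]
  1-simplices (5): [v_0,v_1], [v_0,v_4], [v_1,v_2], [v_2,v_3], [v_3,v_4]

Hence C_0 ≅ Z^5, C_1 ≅ Z^5.

∂_1: C_1 → C_0 maps an edge to its endpoints' difference, ∂[p,q] = q − p. For instance
  ∂[v_3,v_4] = [v_4] − [v_3].
The resulting 5×5 matrix has rank 4, and its Smith normal form has invariant factors (1,1,1,1).

From H_k ≅ ker(∂_k) / im(∂_{k+1}) we obtain:

  H_0: rank C_0 − rank ∂_1 = 5 − 4 = 1, and the invariant factors of ∂_1 are all 1, so H_0 ≅ Z.
  H_1: rank ker ∂_1 − rank ∂_2 = (5 − 4) − 0 = 1, and there is no ∂_2, so H_1 ≅ Z.

As a check, the Euler characteristic is 5 − 5 = 0, which agrees with 1 − 1 = 0.
(K is a triangulation of the circle S^1.)

Hence the Betti numbers are b_0 = 1, b_1 = 1.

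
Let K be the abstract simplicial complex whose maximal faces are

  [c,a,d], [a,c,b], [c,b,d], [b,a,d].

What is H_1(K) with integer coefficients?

H_1 = 0.

Fix the vertex order a < b < c < d and write every simplex with vertices in increasing order. Then dim K = 2 and the simplices of K are:

  0-simplices (4): a, b, c, d
  1-simplices (6): ab, ac, ad, bc, bd, cd
  2-simplices (4): abc, abd, acd, bcd

Hence C_0 ≅ Z^4, C_1 ≅ Z^6, C_2 ≅ Z^4.

Boundary ∂_1: C_1 → C_0 is given by ∂[p,q] = [q] − [p]. For instance
  ∂ad = d − a.
The 4×6 boundary matrix has rank 3 and Smith normal form diag(1,1,1).

Boundary ∂_2: C_2 → C_1 acts by ∂[p,q,r] = [q,r] − [p,r] + [p,q]. For instance
  ∂abd = bd − ad + ab,
  ∂bcd = cd − bd + bc.
This gives a 6×4 integer matrix of rank 3; reducing to Smith normal form yields diagonal entries (1,1,1).

Computing H_k = (kernel of ∂_k) / (image of ∂_{k+1}):

  H_1: rank ker ∂_1 − rank ∂_2 = (6 − 3) − 3 = 0, and the invariant factors of ∂_2 are all 1, so H_1 = 0.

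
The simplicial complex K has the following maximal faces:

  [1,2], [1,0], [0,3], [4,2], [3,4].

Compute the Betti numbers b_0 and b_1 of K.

b_0 = 1, b_1 = 1.

Take the total order 0 < 1 < 2 < 3 < 4 on the vertex set. Then K (dimension 1) consists of the simplices:

  0-simplices (5): [0], [1], [2], [3], [4]
  1-simplices (5): [0,1], [0,3], [1,2], [2,4], [3,4]

giving chain groups C_0 ≅ Z^5, C_1 ≅ Z^5.

The boundary map ∂_1: C_1 → C_0 maps an edge to its endpoints' difference, ∂[p,q] = q − p.
This gives a 5×5 integer matrix of rank 4; reducing to Smith normal form yields diagonal entries (1,1,1,1).

From H_k ≅ ker(∂_k) / im(∂_{k+1}) we obtain:

  H_0: rank C_0 − rank ∂_1 = 5 − 4 = 1, and the invariant factors of ∂_1 are all 1, so H_0 ≅ Z.
  H_1: rank ker ∂_1 − rank ∂_2 = (5 − 4) − 0 = 1, and there is no ∂_2, so H_1 ≅ Z.

(K is a triangulation of the circle S^1.)

Hence the Betti numbers are b_0 = 1, b_1 = 1.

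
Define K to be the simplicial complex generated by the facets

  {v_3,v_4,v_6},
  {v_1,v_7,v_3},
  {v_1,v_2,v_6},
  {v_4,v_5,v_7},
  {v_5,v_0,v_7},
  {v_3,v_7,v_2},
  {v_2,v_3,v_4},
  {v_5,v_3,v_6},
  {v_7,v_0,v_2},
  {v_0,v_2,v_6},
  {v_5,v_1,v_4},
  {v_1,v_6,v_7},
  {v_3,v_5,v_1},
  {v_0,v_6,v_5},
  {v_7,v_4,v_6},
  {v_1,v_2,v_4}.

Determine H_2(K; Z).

H_2 = Z.

We work with the vertex ordering v_0 < v_1 < v_2 < v_3 < v_4 < v_5 < v_6 < v_7. The simplices of K, each written with vertices in increasing order, are:

  0-simplices (8): [v_0], [v_1], [v_2], [v_3], [v_4], [v_5], [v_6], [v_7]
  1-simplices (24): (24 of them)
  2-simplices (16): (16 of them)

giving chain groups C_0 ≅ Z^8, C_1 ≅ Z^24, C_2 ≅ Z^16.

∂_1: C_1 → C_0 is given by ∂[p,q] = [q] − [p]. For instance
  ∂[v_2,v_6] = [v_6] − [v_2].
As a 8×24 matrix over Z this has rank 7, with invariant factors (1,1,1,1,1,1,1).

∂_2: C_2 → C_1 maps a triangle to the signed sum of its edges. For instance
  ∂[v_1,v_2,v_4] = [v_2,v_4] − [v_1,v_4] + [v_1,v_2],
  ∂[v_1,v_6,v_7] = [v_6,v_7] − [v_1,v_7] + [v_1,v_6].
As a 24×16 matrix over Z this has rank 15, with invariant factors (1,1,1,1,1,1,1,1,1,1,1,1,1,1,1).

From H_k ≅ ker(∂_k) / im(∂_{k+1}) we obtain:

  H_2: rank ker ∂_2 − rank ∂_3 = (16 − 15) − 0 = 1, and there is no ∂_3, so H_2 ≅ Z.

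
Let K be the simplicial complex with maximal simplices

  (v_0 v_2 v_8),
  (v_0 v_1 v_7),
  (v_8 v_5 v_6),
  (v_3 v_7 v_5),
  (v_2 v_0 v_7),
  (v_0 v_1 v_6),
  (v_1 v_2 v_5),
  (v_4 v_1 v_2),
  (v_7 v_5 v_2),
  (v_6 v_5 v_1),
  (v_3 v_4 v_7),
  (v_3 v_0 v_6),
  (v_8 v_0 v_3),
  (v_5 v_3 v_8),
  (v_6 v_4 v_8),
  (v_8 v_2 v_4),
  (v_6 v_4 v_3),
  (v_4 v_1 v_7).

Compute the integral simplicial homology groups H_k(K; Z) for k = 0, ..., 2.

H_0 = Z,  H_1 = Z ⊕ Z/2,  H_2 = 0.

We work with the vertex ordering v_0 < v_1 < v_2 < v_3 < v_4 < v_5 < v_6 < v_7 < v_8. The simplices of K, each written with vertices in increasing order, are:

  0-simplices (9): [v_0], [v_1], [v_2], [v_3], [v_4], [v_5], [v_6], [v_7], [v_8]
  1-simplices (27): (27 of them)
  2-simplices (18): (18 of them)

so the chain groups are C_0 ≅ Z^9, C_1 ≅ Z^27, C_2 ≅ Z^18.

The boundary map ∂_1: C_1 → C_0 is given by ∂[p,q] = [q] − [p]. For instance
  ∂[v_3,v_5] = [v_5] − [v_3].
The resulting 9×27 matrix has rank 8, and its Smith normal form has invariant factors (1,1,1,1,1,1,1,1).

∂_2: C_2 → C_1 sends each 2-simplex [p,q,r] to [q,r] − [p,r] + [p,q]. For instance
  ∂[v_1,v_4,v_7] = [v_4,v_7] − [v_1,v_7] + [v_1,v_4],
  ∂[v_3,v_5,v_8] = [v_5,v_8] − [v_3,v_8] + [v_3,v_5].
As a 27×18 matrix over Z this has rank 18, with invariant factors (1,1,1,1,1,1,1,1,1,1,1,1,1,1,1,1,1,2).

Reading off H_k = ker ∂_k / im ∂_{k+1}:

  H_0: rank C_0 − rank ∂_1 = 9 − 8 = 1, and the invariant factors of ∂_1 are all 1, so H_0 ≅ Z.
  H_1: rank ker ∂_1 − rank ∂_2 = (27 − 8) − 18 = 1, and ∂_2 has invariant factor 2 > 1, so H_1 ≅ Z ⊕ Z/2.
  H_2: rank ker ∂_2 − rank ∂_3 = (18 − 18) − 0 = 0, and there is no ∂_3, so H_2 ≅ 0.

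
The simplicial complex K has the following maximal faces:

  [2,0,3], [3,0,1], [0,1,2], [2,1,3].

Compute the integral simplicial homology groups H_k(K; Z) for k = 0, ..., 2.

H_0 ≅ Z,  H_1 = 0,  H_2 ≅ Z.

We work with the vertex ordering 0 < 1 < 2 < 3. The simplices of K, each written with vertices in increasing order, are:

  0-simplices (4): [0], [1], [2], [3]
  1-simplices (6): [0,1], [0,2], [0,3], [1,2], [1,3], [2,3]
  2-simplices (4): [0,1,2], [0,1,3], [0,2,3], [1,2,3]

so the chain groups are C_0 ≅ Z^4, C_1 ≅ Z^6, C_2 ≅ Z^4.

∂_1: C_1 → C_0 maps an edge to its endpoints' difference, ∂[p,q] = q − p. For instance
  ∂[0,3] = [3] − [0].
This gives a 4×6 integer matrix of rank 3; reducing to Smith normal form yields diagonal entries (1,1,1).

The boundary map ∂_2: C_2 → C_1 acts by ∂[p,q,r] = [q,r] − [p,r] + [p,q]. For instance
  ∂[0,1,2] = [1,2] − [0,2] + [0,1],
  ∂[1,2,3] = [2,3] − [1,3] + [1,2].
The resulting 6×4 matrix has rank 3, and its Smith normal form has invariant factors (1,1,1).

Now H_k = ker ∂_k / im ∂_{k+1}, so:

  H_0: rank C_0 − rank ∂_1 = 4 − 3 = 1, and the invariant factors of ∂_1 are all 1, so H_0 = Z.
  H_1: rank ker ∂_1 − rank ∂_2 = (6 − 3) − 3 = 0, and the invariant factors of ∂_2 are all 1, so H_1 = 0.
  H_2: rank ker ∂_2 − rank ∂_3 = (4 − 3) − 0 = 1, and there is no ∂_3, so H_2 = Z.

As a check, the Euler characteristic is 4 − 6 + 4 = 2, which agrees with 1 − 0 + 1 = 2.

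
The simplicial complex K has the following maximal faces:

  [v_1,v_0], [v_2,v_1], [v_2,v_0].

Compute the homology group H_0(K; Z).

We work with the vertex ordering v_0 < v_1 < v_2. The simplices of K, each written with vertices in increasing order, are:

  0-simplices (3): [v_0], [v_1], [v_2]
  1-simplices (3): [v_0,v_1], [v_0,v_2], [v_1,v_2]

Hence C_0 ≅ Z^3, C_1 ≅ Z^3.

Boundary ∂_1: C_1 → C_0 sends each edge [p,q] (with p < q) to q − p. For instance
  ∂[v_0,v_1] = [v_1] − [v_0].
The 3×3 boundary matrix has rank 2 and Smith normal form diag(1,1).

Computing H_k = (kernel of ∂_k) / (image of ∂_{k+1}):

  H_0: rank C_0 − rank ∂_1 = 3 − 2 = 1, and the invariant factors of ∂_1 are all 1, so H_0 = Z.

(K is a triangulation of the circle S^1.)

H_0 = Z.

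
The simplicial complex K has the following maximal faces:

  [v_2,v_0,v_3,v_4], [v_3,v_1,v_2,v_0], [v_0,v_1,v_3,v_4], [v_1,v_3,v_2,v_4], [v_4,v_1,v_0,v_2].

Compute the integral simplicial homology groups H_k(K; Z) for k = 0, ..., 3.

H_0 ≅ Z,  H_1 = 0,  H_2 = 0,  H_3 ≅ Z.

Order the vertices as v_0 < v_1 < v_2 < v_3 < v_4. Listing each simplex with vertices in this order, K has dimension 3 with simplices:

  0-simplices (5): [v_0], [v_1], [v_2], [v_3], [v_4]
  1-simplices (10): [v_0,v_1], [v_0,v_2], [v_0,v_3], [v_0,v_4], [v_1,v_2], [v_1,v_3], [v_1,v_4], [v_2,v_3], [v_2,v_4], [v_3,v_4]
  2-simplices (10): [v_0,v_1,v_2], [v_0,v_1,v_3], [v_0,v_1,v_4], [v_0,v_2,v_3], [v_0,v_2,v_4], [v_0,v_3,v_4], [v_1,v_2,v_3], [v_1,v_2,v_4], [v_1,v_3,v_4], [v_2,v_3,v_4]
  3-simplices (5): [v_0,v_1,v_2,v_3], [v_0,v_1,v_2,v_4], [v_0,v_1,v_3,v_4], [v_0,v_2,v_3,v_4], [v_1,v_2,v_3,v_4]

so the chain groups are C_0 ≅ Z^5, C_1 ≅ Z^10, C_2 ≅ Z^10, C_3 ≅ Z^5.

Boundary ∂_1: C_1 → C_0 is given by ∂[p,q] = [q] − [p]. For instance
  ∂[v_1,v_4] = [v_4] − [v_1].
The resulting 5×10 matrix has rank 4, and its Smith normal form has invariant factors (1,1,1,1).

The boundary map ∂_2: C_2 → C_1 sends each 2-simplex [p,q,r] to [q,r] − [p,r] + [p,q]. For instance
  ∂[v_0,v_1,v_2] = [v_1,v_2] − [v_0,v_2] + [v_0,v_1],
  ∂[v_1,v_2,v_3] = [v_2,v_3] − [v_1,v_3] + [v_1,v_2].
This gives a 10×10 integer matrix of rank 6; reducing to Smith normal form yields diagonal entries (1,1,1,1,1,1).

Boundary ∂_3: C_3 → C_2 sends each 3-simplex σ to the alternating sum Σ_i (−1)^i (σ with its i-th vertex removed). For instance
  ∂[v_0,v_1,v_2,v_4] = [v_1,v_2,v_4] − [v_0,v_2,v_4] + [v_0,v_1,v_4] − [v_0,v_1,v_2],
  ∂[v_0,v_1,v_2,v_3] = [v_1,v_2,v_3] − [v_0,v_2,v_3] + [v_0,v_1,v_3] − [v_0,v_1,v_2].
The resulting 10×5 matrix has rank 4, and its Smith normal form has invariant factors (1,1,1,1).

Now H_k = ker ∂_k / im ∂_{k+1}, so:

  H_0: rank C_0 − rank ∂_1 = 5 − 4 = 1, and the invariant factors of ∂_1 are all 1, so H_0 ≅ Z.
  H_1: rank ker ∂_1 − rank ∂_2 = (10 − 4) − 6 = 0, and the invariant factors of ∂_2 are all 1, so H_1 ≅ 0.
  H_2: rank ker ∂_2 − rank ∂_3 = (10 − 6) − 4 = 0, and the invariant factors of ∂_3 are all 1, so H_2 ≅ 0.
  H_3: rank ker ∂_3 − rank ∂_4 = (5 − 4) − 0 = 1, and there is no ∂_4, so H_3 ≅ Z.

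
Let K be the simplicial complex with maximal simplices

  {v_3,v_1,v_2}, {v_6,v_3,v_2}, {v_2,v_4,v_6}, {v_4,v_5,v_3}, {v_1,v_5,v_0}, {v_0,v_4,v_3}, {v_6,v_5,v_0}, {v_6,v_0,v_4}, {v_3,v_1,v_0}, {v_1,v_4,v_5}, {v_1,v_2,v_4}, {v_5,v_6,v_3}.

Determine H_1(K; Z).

Take the total order v_0 < v_1 < v_2 < v_3 < v_4 < v_5 < v_6 on the vertex set. Then K (dimension 2) consists of the simplices:

  0-simplices (7): [v_0], [v_1], [v_2], [v_3], [v_4], [v_5], [v_6]
  1-simplices (18): (18 of them)
  2-simplices (12): (12 of them)

so the chain groups are C_0 ≅ Z^7, C_1 ≅ Z^18, C_2 ≅ Z^12.

∂_1: C_1 → C_0 is given by ∂[p,q] = [q] − [p].
The resulting 7×18 matrix has rank 6, and its Smith normal form has invariant factors (1,1,1,1,1,1).

The boundary map ∂_2: C_2 → C_1 sends each 2-simplex [p,q,r] to [q,r] − [p,r] + [p,q]. For instance
  ∂[v_0,v_1,v_3] = [v_1,v_3] − [v_0,v_3] + [v_0,v_1],
  ∂[v_0,v_4,v_6] = [v_4,v_6] − [v_0,v_6] + [v_0,v_4].
The 18×12 boundary matrix has rank 12 and Smith normal form diag(1,1,1,1,1,1,1,1,1,1,1,2).

Now H_k = ker ∂_k / im ∂_{k+1}, so:

  H_1: rank ker ∂_1 − rank ∂_2 = (18 − 6) − 12 = 0, and ∂_2 has invariant factor 2 > 1, so H_1 ≅ Z/2Z.

(K is a triangulation of the real projective plane RP^2.)

H_1 = Z/2Z.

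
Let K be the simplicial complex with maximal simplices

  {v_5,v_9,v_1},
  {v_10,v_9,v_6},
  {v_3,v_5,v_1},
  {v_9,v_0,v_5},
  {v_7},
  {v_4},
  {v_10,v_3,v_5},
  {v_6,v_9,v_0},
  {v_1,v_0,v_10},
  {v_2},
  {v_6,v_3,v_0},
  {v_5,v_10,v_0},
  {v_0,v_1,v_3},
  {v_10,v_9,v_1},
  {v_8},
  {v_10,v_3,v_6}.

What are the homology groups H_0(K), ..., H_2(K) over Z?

H_0 ≅ Z^5,  H_1 ≅ Z/2,  H_2 = 0.

Order the vertices as v_0 < v_1 < v_2 < v_3 < v_4 < v_5 < v_6 < v_7 < v_8 < v_9 < v_10. Listing each simplex with vertices in this order, K has dimension 2 with simplices:

  0-simplices (11): [v_0], [v_1], [v_2], [v_3], [v_4], [v_5], [v_6], [v_7], [v_8], [v_9], [v_10]
  1-simplices (18): (18 of them)
  2-simplices (12): (12 of them)

so the chain groups are C_0 ≅ Z^11, C_1 ≅ Z^18, C_2 ≅ Z^12.

∂_1: C_1 → C_0 is given by ∂[p,q] = [q] − [p]. For instance
  ∂[v_1,v_9] = [v_9] − [v_1].
The resulting 11×18 matrix has rank 6, and its Smith normal form has invariant factors (1,1,1,1,1,1).

Boundary ∂_2: C_2 → C_1 maps a triangle to the signed sum of its edges. For instance
  ∂[v_0,v_5,v_10] = [v_5,v_10] − [v_0,v_10] + [v_0,v_5],
  ∂[v_0,v_1,v_3] = [v_1,v_3] − [v_0,v_3] + [v_0,v_1].
The resulting 18×12 matrix has rank 12, and its Smith normal form has invariant factors (1,1,1,1,1,1,1,1,1,1,1,2).

Reading off H_k = ker ∂_k / im ∂_{k+1}:

  H_0: rank C_0 − rank ∂_1 = 11 − 6 = 5, and the invariant factors of ∂_1 are all 1, so H_0 = Z^5.
  H_1: rank ker ∂_1 − rank ∂_2 = (18 − 6) − 12 = 0, and ∂_2 has invariant factor 2 > 1, so H_1 = Z/2.
  H_2: rank ker ∂_2 − rank ∂_3 = (12 − 12) − 0 = 0, and there is no ∂_3, so H_2 = 0.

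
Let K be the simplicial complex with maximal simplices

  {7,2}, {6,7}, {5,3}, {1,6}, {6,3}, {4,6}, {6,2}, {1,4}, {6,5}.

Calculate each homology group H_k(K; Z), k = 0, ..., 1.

K has 7 vertices, 9 edges.
rank ∂_0 = 0, rank ∂_1 = 6 ⇒ b_0 = 7 − 0 − 6 = 1; all invariant factors of ∂_1 are 1 so no torsion. So H_0 = Z.
rank ∂_1 = 6, rank ∂_2 = 0 ⇒ b_1 = 9 − 6 − 0 = 3. So H_1 = Z^3.

H_0 = Z,  H_1 = Z^3.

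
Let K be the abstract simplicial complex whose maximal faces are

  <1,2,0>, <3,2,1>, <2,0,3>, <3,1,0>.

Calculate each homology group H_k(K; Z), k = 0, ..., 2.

H_0 = Z,  H_1 = 0,  H_2 = Z.

Take the total order 0 < 1 < 2 < 3 on the vertex set. Then K (dimension 2) consists of the simplices:

  0-simplices (4): [0], [1], [2], [3]
  1-simplices (6): [0,1], [0,2], [0,3], [1,2], [1,3], [2,3]
  2-simplices (4): [0,1,2], [0,1,3], [0,2,3], [1,2,3]

giving chain groups C_0 ≅ Z^4, C_1 ≅ Z^6, C_2 ≅ Z^4.

Boundary ∂_1: C_1 → C_0 sends each edge [p,q] (with p < q) to q − p.
As a 4×6 matrix over Z this has rank 3, with invariant factors (1,1,1).

∂_2: C_2 → C_1 acts by ∂[p,q,r] = [q,r] − [p,r] + [p,q]. For instance
  ∂[0,2,3] = [2,3] − [0,3] + [0,2],
  ∂[1,2,3] = [2,3] − [1,3] + [1,2].
The resulting 6×4 matrix has rank 3, and its Smith normal form has invariant factors (1,1,1).

From H_k ≅ ker(∂_k) / im(∂_{k+1}) we obtain:

  H_0: rank C_0 − rank ∂_1 = 4 − 3 = 1, and the invariant factors of ∂_1 are all 1, so H_0 ≅ Z.
  H_1: rank ker ∂_1 − rank ∂_2 = (6 − 3) − 3 = 0, and the invariant factors of ∂_2 are all 1, so H_1 ≅ 0.
  H_2: rank ker ∂_2 − rank ∂_3 = (4 − 3) − 0 = 1, and there is no ∂_3, so H_2 ≅ Z.

(K is a triangulation of the 2-sphere S^2.)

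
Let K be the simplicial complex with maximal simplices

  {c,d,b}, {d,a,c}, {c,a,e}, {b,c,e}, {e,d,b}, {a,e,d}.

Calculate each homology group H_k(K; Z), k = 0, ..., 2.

Order the vertices as a < b < c < d < e. Listing each simplex with vertices in this order, K has dimension 2 with simplices:

  0-simplices (5): a, b, c, d, e
  1-simplices (9): ac, ad, ae, bc, bd, be, cd, ce, de
  2-simplices (6): acd, ace, ade, bcd, bce, bde

Hence C_0 ≅ Z^5, C_1 ≅ Z^9, C_2 ≅ Z^6.

Boundary ∂_1: C_1 → C_0 sends each edge [p,q] (with p < q) to q − p.
The 5×9 boundary matrix has rank 4 and Smith normal form diag(1,1,1,1).

Boundary ∂_2: C_2 → C_1 maps a triangle to the signed sum of its edges. For instance
  ∂bce = ce − be + bc,
  ∂bde = de − be + bd.
The resulting 9×6 matrix has rank 5, and its Smith normal form has invariant factors (1,1,1,1,1).

Now H_k = ker ∂_k / im ∂_{k+1}, so:

  H_0: rank C_0 − rank ∂_1 = 5 − 4 = 1, and the invariant factors of ∂_1 are all 1, so H_0 ≅ Z.
  H_1: rank ker ∂_1 − rank ∂_2 = (9 − 4) − 5 = 0, and the invariant factors of ∂_2 are all 1, so H_1 ≅ 0.
  H_2: rank ker ∂_2 − rank ∂_3 = (6 − 5) − 0 = 1, and there is no ∂_3, so H_2 ≅ Z.

As a check, the Euler characteristic is 5 − 9 + 6 = 2, which agrees with 1 − 0 + 1 = 2.

H_0 = Z,  H_1 = 0,  H_2 = Z.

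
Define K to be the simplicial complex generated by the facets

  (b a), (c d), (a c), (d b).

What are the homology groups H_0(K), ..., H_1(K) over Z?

We work with the vertex ordering a < b < c < d. The simplices of K, each written with vertices in increasing order, are:

  0-simplices (4): a, b, c, d
  1-simplices (4): ab, ac, bd, cd

Hence C_0 ≅ Z^4, C_1 ≅ Z^4.

∂_1: C_1 → C_0 is given by ∂[p,q] = [q] − [p]. For instance
  ∂cd = d − c.
The 4×4 boundary matrix has rank 3 and Smith normal form diag(1,1,1).

Computing H_k = (kernel of ∂_k) / (image of ∂_{k+1}):

  H_0: rank C_0 − rank ∂_1 = 4 − 3 = 1, and the invariant factors of ∂_1 are all 1, so H_0 = Z.
  H_1: rank ker ∂_1 − rank ∂_2 = (4 − 3) − 0 = 1, and there is no ∂_2, so H_1 = Z.

H_0 = Z,  H_1 = Z.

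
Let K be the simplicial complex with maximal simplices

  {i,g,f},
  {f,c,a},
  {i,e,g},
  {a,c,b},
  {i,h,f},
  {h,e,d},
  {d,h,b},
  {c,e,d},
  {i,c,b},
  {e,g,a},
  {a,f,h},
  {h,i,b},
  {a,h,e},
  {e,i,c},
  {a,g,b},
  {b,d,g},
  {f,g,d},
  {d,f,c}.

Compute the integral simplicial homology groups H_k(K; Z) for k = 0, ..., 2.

H_0 = Z,  H_1 = Z^2,  H_2 = Z.

Order the vertices as a < b < c < d < e < f < g < h < i. Listing each simplex with vertices in this order, K has dimension 2 with simplices:

  0-simplices (9): a, b, c, d, e, f, g, h, i
  1-simplices (27): ab, ac, ae, af, ag, ah, bc, bd, bg, bh, bi, cd, ce, cf, ci, de, df, dg, dh, eg, eh, ei, fg, fh, fi, gi, hi
  2-simplices (18): abc, abg, acf, aeg, aeh, afh, bci, bdg, bdh, bhi, cde, cdf, cei, deh, dfg, egi, fgi, fhi

Hence C_0 ≅ Z^9, C_1 ≅ Z^27, C_2 ≅ Z^18.

Boundary ∂_1: C_1 → C_0 sends each edge [p,q] (with p < q) to q − p. For instance
  ∂fg = g − f.
As a 9×27 matrix over Z this has rank 8, with invariant factors (1,1,1,1,1,1,1,1).

Boundary ∂_2: C_2 → C_1 maps a triangle to the signed sum of its edges. For instance
  ∂bhi = hi − bi + bh,
  ∂bdh = dh − bh + bd.
The resulting 27×18 matrix has rank 17, and its Smith normal form has invariant factors (1,1,1,1,1,1,1,1,1,1,1,1,1,1,1,1,1).

Now H_k = ker ∂_k / im ∂_{k+1}, so:

  H_0: rank C_0 − rank ∂_1 = 9 − 8 = 1, and the invariant factors of ∂_1 are all 1, so H_0 = Z.
  H_1: rank ker ∂_1 − rank ∂_2 = (27 − 8) − 17 = 2, and the invariant factors of ∂_2 are all 1, so H_1 = Z^2.
  H_2: rank ker ∂_2 − rank ∂_3 = (18 − 17) − 0 = 1, and there is no ∂_3, so H_2 = Z.

As a check, the Euler characteristic is 9 − 27 + 18 = 0, which agrees with 1 − 2 + 1 = 0.
(K is a triangulation of the torus T^2.)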